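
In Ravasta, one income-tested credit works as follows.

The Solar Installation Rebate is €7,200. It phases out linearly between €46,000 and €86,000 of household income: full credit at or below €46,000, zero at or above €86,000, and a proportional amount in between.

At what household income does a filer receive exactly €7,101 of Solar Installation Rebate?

€46,550

€7,101 is 7,101/7,200 of the full €7,200, so 99/7,200 of the €40,000 range has been used: income = €46,000 + €40,000 × 99/7,200 = €46,550.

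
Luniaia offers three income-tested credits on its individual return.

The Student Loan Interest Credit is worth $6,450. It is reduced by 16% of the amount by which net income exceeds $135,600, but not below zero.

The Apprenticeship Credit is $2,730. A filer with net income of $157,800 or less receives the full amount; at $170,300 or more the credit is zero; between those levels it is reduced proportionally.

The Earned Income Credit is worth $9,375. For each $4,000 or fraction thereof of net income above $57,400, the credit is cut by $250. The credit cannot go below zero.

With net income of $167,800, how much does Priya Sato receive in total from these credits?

Student Loan Interest Credit: 16% of the $32,200 excess over $135,600 is $5,152; credit = $6,450 − $5,152 = $1,298.
Apprenticeship Credit: $167,800 is $10,000 into a $12,500 phase-out range, leaving 2,500/12,500 of the credit: $2,730 × 2,500/12,500 = $546.
Earned Income Credit: income exceeds $57,400 by $110,400, which is 28 full-or-partial $4,000 increments; reduction = 28 × $250 = $7,000, leaving $2,375.
Total: $1,298 + $546 + $2,375 = $4,219.

$4,219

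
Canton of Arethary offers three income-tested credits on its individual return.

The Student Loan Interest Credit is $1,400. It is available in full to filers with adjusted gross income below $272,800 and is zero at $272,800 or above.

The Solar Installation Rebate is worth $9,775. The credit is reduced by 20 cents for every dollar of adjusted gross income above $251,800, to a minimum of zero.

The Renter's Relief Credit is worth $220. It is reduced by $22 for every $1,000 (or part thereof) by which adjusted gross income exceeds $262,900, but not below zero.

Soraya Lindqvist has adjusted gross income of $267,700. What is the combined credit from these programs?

$8,105

Student Loan Interest Credit: $267,700 is below the $272,800 cutoff, so the full $1,400 applies.
Solar Installation Rebate: 20% of the $15,900 excess over $251,800 is $3,180; credit = $9,775 − $3,180 = $6,595.
Renter's Relief Credit: income exceeds $262,900 by $4,800, which is 5 full-or-partial $1,000 increments; reduction = 5 × $22 = $110, leaving $110.
Total: $1,400 + $6,595 + $110 = $8,105.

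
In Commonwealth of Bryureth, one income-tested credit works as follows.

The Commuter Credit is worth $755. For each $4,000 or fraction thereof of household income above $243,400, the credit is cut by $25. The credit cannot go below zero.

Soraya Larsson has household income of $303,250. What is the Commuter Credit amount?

$380

Commuter Credit: income exceeds $243,400 by $59,850, which is 15 full-or-partial $4,000 increments; reduction = 15 × $25 = $375, leaving $380.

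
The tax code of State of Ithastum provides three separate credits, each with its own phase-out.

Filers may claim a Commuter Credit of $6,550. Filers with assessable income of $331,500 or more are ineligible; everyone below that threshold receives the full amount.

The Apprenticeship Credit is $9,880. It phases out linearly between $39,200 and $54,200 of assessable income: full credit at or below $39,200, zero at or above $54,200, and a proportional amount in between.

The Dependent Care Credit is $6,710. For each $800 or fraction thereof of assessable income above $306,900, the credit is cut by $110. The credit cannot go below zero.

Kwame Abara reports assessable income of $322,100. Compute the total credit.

Commuter Credit: $322,100 is below the $331,500 cutoff, so the full $6,550 applies.
Apprenticeship Credit: $322,100 is at or above $54,200, so the credit is $0.
Dependent Care Credit: income exceeds $306,900 by $15,200, which is 19 full-or-partial $800 increments; reduction = 19 × $110 = $2,090, leaving $4,620.
Total: $6,550 + $0 + $4,620 = $11,170.

$11,170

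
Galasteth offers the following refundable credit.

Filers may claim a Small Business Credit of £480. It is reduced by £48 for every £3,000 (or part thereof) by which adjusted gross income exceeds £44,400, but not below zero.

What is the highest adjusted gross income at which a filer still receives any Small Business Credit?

£71,400

After 9 increments the reduction is 9 × £48 = £432, leaving £48; one more increment wipes it out. Increment 9 ends at excess 9 × £3,000 = £27,000, so the highest qualifying income is £44,400 + £27,000 = £71,400.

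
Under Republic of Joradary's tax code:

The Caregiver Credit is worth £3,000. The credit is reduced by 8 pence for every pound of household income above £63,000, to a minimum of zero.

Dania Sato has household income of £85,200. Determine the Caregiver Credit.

£1,224

Caregiver Credit: 8% of the £22,200 excess over £63,000 is £1,776; credit = £3,000 − £1,776 = £1,224.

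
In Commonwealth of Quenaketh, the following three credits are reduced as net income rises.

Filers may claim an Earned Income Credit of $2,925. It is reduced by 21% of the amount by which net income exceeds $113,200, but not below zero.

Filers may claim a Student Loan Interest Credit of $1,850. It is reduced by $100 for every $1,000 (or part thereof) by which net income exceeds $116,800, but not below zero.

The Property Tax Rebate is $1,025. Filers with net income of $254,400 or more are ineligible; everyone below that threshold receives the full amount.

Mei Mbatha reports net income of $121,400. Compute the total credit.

Earned Income Credit: 21% of the $8,200 excess over $113,200 is $1,722; credit = $2,925 − $1,722 = $1,203.
Student Loan Interest Credit: income exceeds $116,800 by $4,600, which is 5 full-or-partial $1,000 increments; reduction = 5 × $100 = $500, leaving $1,350.
Property Tax Rebate: $121,400 is below the $254,400 cutoff, so the full $1,025 applies.
Total: $1,203 + $1,350 + $1,025 = $3,578.

$3,578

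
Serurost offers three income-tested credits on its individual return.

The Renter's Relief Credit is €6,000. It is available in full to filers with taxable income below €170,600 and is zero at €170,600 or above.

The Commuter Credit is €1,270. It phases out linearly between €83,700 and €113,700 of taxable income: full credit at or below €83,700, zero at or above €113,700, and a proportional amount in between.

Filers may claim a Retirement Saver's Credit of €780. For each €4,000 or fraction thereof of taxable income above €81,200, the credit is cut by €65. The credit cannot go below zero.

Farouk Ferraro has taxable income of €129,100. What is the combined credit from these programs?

Renter's Relief Credit: €129,100 is below the €170,600 cutoff, so the full €6,000 applies.
Commuter Credit: €129,100 is at or above €113,700, so the credit is €0.
Retirement Saver's Credit: income exceeds €81,200 by €47,900 → 12 increments × €65 = €780 ≥ base, so the credit is €0.
Total: €6,000 + €0 + €0 = €6,000.

€6,000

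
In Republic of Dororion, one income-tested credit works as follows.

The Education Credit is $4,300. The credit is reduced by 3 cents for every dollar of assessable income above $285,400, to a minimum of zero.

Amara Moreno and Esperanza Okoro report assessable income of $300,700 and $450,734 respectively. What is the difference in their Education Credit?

$3,841

Amara ($300,700): Education Credit: 3% of the $15,300 excess over $285,400 is $459; credit = $4,300 − $459 = $3,841.
Esperanza ($450,734): Education Credit: 3% of the $165,334 excess over $285,400 is $4,960.02 ≥ base, so the credit is $0.
Difference: |$3,841 − $0| = $3,841.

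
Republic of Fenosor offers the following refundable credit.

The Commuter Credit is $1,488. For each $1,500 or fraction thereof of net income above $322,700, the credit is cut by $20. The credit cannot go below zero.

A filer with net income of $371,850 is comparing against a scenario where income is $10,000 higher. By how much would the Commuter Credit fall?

$140

At $371,850 — income exceeds $322,700 by $49,150, which is 33 full-or-partial $1,500 increments; reduction = 33 × $20 = $660, leaving $828.
At $381,850 — income exceeds $322,700 by $59,150, which is 40 full-or-partial $1,500 increments; reduction = 40 × $20 = $800, leaving $688.
Lost: $828 − $688 = $140.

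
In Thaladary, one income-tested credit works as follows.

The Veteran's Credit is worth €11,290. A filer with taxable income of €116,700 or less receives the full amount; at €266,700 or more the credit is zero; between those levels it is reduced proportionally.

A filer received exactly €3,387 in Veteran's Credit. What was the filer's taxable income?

€3,387 is 3,387/11,290 of the full €11,290, so 7,903/11,290 of the €150,000 range has been used: income = €116,700 + €150,000 × 7,903/11,290 = €221,700.

€221,700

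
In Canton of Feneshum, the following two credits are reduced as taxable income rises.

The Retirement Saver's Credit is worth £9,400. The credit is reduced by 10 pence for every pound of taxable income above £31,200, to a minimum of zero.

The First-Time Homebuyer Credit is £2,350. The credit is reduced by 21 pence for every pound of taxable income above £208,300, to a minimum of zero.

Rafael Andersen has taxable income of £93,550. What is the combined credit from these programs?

Retirement Saver's Credit: 10% of the £62,350 excess over £31,200 is £6,235; credit = £9,400 − £6,235 = £3,165.
First-Time Homebuyer Credit: £93,550 is at or below the £208,300 threshold, so the full £2,350 applies.
Total: £3,165 + £2,350 = £5,515.

£5,515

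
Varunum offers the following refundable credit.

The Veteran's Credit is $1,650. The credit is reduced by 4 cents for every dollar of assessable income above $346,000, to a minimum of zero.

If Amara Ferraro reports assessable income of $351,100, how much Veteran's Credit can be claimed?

Veteran's Credit: 4% of the $5,100 excess over $346,000 is $204; credit = $1,650 − $204 = $1,446.

$1,446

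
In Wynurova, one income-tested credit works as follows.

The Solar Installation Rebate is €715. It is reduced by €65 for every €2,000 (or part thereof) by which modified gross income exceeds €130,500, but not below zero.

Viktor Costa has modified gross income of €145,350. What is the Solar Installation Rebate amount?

Solar Installation Rebate: income exceeds €130,500 by €14,850, which is 8 full-or-partial €2,000 increments; reduction = 8 × €65 = €520, leaving €195.

€195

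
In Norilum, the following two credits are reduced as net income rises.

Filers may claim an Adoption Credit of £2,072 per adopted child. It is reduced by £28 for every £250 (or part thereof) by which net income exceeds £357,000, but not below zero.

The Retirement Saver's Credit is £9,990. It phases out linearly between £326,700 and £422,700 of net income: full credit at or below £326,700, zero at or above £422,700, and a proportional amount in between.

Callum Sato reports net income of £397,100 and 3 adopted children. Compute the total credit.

Adoption Credit: base = 3 × £2,072 = £6,216. income exceeds £357,000 by £40,100, which is 161 full-or-partial £250 increments; reduction = 161 × £28 = £4,508, leaving £1,708.
Retirement Saver's Credit: £397,100 is £70,400 into a £96,000 phase-out range, leaving 25,600/96,000 of the credit: £9,990 × 25,600/96,000 = £2,664.
Total: £1,708 + £2,664 = £4,372.

£4,372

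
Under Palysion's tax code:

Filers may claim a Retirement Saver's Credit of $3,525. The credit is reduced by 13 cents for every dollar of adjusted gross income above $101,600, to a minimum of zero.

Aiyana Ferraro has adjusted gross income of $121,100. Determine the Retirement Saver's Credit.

$990

Retirement Saver's Credit: 13% of the $19,500 excess over $101,600 is $2,535; credit = $3,525 − $2,535 = $990.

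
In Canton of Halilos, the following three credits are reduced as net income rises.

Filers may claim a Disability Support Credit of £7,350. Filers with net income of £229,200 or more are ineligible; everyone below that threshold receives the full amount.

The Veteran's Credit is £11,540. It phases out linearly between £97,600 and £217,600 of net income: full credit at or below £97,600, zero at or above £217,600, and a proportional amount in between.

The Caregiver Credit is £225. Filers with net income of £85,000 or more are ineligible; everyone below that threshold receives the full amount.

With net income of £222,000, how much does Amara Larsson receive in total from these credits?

Disability Support Credit: £222,000 is below the £229,200 cutoff, so the full £7,350 applies.
Veteran's Credit: £222,000 is at or above £217,600, so the credit is £0.
Caregiver Credit: £222,000 meets or exceeds the £85,000 cutoff, so the credit is £0.
Total: £7,350 + £0 + £0 = £7,350.

£7,350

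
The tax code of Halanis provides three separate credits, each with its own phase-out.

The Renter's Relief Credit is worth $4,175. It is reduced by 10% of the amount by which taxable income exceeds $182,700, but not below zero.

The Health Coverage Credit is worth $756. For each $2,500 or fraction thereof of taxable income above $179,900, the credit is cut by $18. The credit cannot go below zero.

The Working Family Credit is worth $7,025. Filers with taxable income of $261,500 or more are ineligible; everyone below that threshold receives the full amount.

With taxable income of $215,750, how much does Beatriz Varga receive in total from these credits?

Renter's Relief Credit: 10% of the $33,050 excess over $182,700 is $3,305; credit = $4,175 − $3,305 = $870.
Health Coverage Credit: income exceeds $179,900 by $35,850, which is 15 full-or-partial $2,500 increments; reduction = 15 × $18 = $270, leaving $486.
Working Family Credit: $215,750 is below the $261,500 cutoff, so the full $7,025 applies.
Total: $870 + $486 + $7,025 = $8,381.

$8,381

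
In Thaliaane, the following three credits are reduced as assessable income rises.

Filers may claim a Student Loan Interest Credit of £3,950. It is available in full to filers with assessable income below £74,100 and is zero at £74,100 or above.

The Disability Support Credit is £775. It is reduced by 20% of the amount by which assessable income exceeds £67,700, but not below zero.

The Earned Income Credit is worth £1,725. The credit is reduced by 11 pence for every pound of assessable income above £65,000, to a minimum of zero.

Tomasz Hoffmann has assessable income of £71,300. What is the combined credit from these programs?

Student Loan Interest Credit: £71,300 is below the £74,100 cutoff, so the full £3,950 applies.
Disability Support Credit: 20% of the £3,600 excess over £67,700 is £720; credit = £775 − £720 = £55.
Earned Income Credit: 11% of the £6,300 excess over £65,000 is £693; credit = £1,725 − £693 = £1,032.
Total: £3,950 + £55 + £1,032 = £5,037.

£5,037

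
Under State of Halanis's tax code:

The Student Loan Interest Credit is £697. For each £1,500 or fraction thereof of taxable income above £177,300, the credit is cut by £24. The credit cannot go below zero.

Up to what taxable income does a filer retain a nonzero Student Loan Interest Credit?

£220,800

After 29 increments the reduction is 29 × £24 = £696, leaving £1; one more increment wipes it out. Increment 29 ends at excess 29 × £1,500 = £43,500, so the highest qualifying income is £177,300 + £43,500 = £220,800.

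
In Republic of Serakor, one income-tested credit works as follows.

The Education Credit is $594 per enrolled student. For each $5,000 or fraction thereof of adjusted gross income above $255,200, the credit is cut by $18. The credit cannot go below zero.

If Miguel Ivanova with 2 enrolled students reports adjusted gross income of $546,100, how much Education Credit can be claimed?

Education Credit: base = 2 × $594 = $1,188. income exceeds $255,200 by $290,900, which is 59 full-or-partial $5,000 increments; reduction = 59 × $18 = $1,062, leaving $126.

$126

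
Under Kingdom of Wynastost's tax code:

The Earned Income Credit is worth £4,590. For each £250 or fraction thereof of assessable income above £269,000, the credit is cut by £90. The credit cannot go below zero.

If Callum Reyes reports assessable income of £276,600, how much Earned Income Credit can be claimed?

£1,800

Earned Income Credit: income exceeds £269,000 by £7,600, which is 31 full-or-partial £250 increments; reduction = 31 × £90 = £2,790, leaving £1,800.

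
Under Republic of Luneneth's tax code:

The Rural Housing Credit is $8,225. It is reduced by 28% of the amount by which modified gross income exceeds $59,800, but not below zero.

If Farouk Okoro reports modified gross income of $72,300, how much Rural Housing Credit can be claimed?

$4,725

Rural Housing Credit: 28% of the $12,500 excess over $59,800 is $3,500; credit = $8,225 − $3,500 = $4,725.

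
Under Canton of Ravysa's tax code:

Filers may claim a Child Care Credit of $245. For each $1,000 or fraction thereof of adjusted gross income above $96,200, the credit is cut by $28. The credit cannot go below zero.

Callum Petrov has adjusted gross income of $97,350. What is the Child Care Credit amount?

Child Care Credit: income exceeds $96,200 by $1,150, which is 2 full-or-partial $1,000 increments; reduction = 2 × $28 = $56, leaving $189.

$189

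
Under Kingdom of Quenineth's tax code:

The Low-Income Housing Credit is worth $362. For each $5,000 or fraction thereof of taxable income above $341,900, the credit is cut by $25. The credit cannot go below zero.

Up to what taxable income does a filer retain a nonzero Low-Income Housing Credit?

$411,900

After 14 increments the reduction is 14 × $25 = $350, leaving $12; one more increment wipes it out. Increment 14 ends at excess 14 × $5,000 = $70,000, so the highest qualifying income is $341,900 + $70,000 = $411,900.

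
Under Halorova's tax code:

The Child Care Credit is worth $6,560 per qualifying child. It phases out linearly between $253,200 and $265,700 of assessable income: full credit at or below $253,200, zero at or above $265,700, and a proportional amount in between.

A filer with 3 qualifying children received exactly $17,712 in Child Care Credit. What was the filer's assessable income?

$254,450

Full credit = 3 × $6,560 = $19,680.
$17,712 is 17,712/19,680 of the full $19,680, so 1,968/19,680 of the $12,500 range has been used: income = $253,200 + $12,500 × 1,968/19,680 = $254,450.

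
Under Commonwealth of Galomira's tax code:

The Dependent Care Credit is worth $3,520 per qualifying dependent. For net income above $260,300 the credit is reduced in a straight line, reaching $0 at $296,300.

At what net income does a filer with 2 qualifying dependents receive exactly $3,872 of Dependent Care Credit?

Full credit = 2 × $3,520 = $7,040.
$3,872 is 3,872/7,040 of the full $7,040, so 3,168/7,040 of the $36,000 range has been used: income = $260,300 + $36,000 × 3,168/7,040 = $276,500.

$276,500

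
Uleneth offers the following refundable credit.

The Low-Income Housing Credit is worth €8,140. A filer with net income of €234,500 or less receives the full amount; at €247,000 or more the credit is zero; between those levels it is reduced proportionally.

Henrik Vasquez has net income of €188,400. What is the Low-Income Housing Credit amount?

€8,140

Low-Income Housing Credit: €188,400 is at or below the €234,500 threshold, so the full €8,140 applies.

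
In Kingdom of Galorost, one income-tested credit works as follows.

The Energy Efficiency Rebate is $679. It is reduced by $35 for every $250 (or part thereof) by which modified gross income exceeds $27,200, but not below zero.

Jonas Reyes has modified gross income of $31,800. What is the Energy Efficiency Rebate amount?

Energy Efficiency Rebate: income exceeds $27,200 by $4,600, which is 19 full-or-partial $250 increments; reduction = 19 × $35 = $665, leaving $14.

$14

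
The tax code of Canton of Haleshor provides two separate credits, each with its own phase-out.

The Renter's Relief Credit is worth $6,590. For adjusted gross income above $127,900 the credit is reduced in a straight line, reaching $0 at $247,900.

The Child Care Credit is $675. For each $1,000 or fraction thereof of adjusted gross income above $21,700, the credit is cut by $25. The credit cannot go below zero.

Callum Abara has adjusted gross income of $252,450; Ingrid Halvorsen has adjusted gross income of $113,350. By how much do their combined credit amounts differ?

Callum ($252,450): Renter's Relief Credit: $252,450 is at or above $247,900, so the credit is $0. Child Care Credit: income exceeds $21,700 by $230,750 → 231 increments × $25 = $5,775 ≥ base, so the credit is $0. total $0 + $0 = $0
Ingrid ($113,350): Renter's Relief Credit: $113,350 is at or below the $127,900 threshold, so the full $6,590 applies. Child Care Credit: income exceeds $21,700 by $91,650 → 92 increments × $25 = $2,300 ≥ base, so the credit is $0. total $6,590 + $0 = $6,590
Difference: |$0 − $6,590| = $6,590.

$6,590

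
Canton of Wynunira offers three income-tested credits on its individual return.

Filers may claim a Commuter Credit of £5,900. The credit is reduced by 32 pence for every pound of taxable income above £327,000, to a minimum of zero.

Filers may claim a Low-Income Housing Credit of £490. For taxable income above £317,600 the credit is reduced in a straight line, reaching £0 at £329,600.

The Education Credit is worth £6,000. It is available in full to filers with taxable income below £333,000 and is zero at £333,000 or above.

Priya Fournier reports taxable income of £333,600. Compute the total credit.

Commuter Credit: 32% of the £6,600 excess over £327,000 is £2,112; credit = £5,900 − £2,112 = £3,788.
Low-Income Housing Credit: £333,600 is at or above £329,600, so the credit is £0.
Education Credit: £333,600 meets or exceeds the £333,000 cutoff, so the credit is £0.
Total: £3,788 + £0 + £0 = £3,788.

£3,788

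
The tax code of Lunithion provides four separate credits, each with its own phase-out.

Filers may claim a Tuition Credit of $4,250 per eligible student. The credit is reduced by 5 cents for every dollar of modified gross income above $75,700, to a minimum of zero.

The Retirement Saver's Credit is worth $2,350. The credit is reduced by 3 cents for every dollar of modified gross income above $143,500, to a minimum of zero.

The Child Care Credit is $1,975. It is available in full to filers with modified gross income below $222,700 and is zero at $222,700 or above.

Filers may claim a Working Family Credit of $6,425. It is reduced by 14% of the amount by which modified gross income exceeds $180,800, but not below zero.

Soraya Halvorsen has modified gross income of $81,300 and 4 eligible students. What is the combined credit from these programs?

Tuition Credit: base = 4 × $4,250 = $17,000. 5% of the $5,600 excess over $75,700 is $280; credit = $17,000 − $280 = $16,720.
Retirement Saver's Credit: $81,300 is at or below the $143,500 threshold, so the full $2,350 applies.
Child Care Credit: $81,300 is below the $222,700 cutoff, so the full $1,975 applies.
Working Family Credit: $81,300 is at or below the $180,800 threshold, so the full $6,425 applies.
Total: $16,720 + $2,350 + $1,975 + $6,425 = $27,470.

$27,470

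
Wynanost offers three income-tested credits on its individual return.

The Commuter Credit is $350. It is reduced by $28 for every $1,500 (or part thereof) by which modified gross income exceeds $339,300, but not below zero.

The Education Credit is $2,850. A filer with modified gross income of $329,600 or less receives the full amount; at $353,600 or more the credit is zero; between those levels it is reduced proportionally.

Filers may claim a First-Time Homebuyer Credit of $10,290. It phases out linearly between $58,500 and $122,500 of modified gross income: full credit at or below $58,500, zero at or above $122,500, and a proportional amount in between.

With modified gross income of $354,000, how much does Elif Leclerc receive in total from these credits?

Commuter Credit: income exceeds $339,300 by $14,700, which is 10 full-or-partial $1,500 increments; reduction = 10 × $28 = $280, leaving $70.
Education Credit: $354,000 is at or above $353,600, so the credit is $0.
First-Time Homebuyer Credit: $354,000 is at or above $122,500, so the credit is $0.
Total: $70 + $0 + $0 = $70.

$70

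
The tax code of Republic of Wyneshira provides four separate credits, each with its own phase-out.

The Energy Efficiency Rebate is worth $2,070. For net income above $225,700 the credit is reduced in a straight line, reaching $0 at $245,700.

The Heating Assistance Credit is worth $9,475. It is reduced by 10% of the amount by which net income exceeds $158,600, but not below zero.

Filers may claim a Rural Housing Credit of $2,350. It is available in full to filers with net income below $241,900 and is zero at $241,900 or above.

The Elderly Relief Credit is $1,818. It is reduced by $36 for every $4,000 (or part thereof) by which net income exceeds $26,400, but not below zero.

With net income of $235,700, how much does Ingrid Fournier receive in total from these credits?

$5,150

Energy Efficiency Rebate: $235,700 is $10,000 into a $20,000 phase-out range, leaving 10,000/20,000 of the credit: $2,070 × 10,000/20,000 = $1,035.
Heating Assistance Credit: 10% of the $77,100 excess over $158,600 is $7,710; credit = $9,475 − $7,710 = $1,765.
Rural Housing Credit: $235,700 is below the $241,900 cutoff, so the full $2,350 applies.
Elderly Relief Credit: income exceeds $26,400 by $209,300 → 53 increments × $36 = $1,908 ≥ base, so the credit is $0.
Total: $1,035 + $1,765 + $2,350 + $0 = $5,150.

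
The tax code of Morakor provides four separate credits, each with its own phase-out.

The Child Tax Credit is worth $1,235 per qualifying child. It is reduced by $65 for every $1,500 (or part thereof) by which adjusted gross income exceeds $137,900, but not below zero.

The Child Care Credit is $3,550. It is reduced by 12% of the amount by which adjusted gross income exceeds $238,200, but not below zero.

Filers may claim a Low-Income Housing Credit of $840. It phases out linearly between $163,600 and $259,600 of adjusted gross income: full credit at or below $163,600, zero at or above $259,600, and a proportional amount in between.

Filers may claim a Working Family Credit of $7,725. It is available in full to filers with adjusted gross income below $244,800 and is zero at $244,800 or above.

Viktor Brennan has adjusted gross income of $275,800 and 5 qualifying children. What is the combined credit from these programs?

$195

Child Tax Credit: base = 5 × $1,235 = $6,175. income exceeds $137,900 by $137,900, which is 92 full-or-partial $1,500 increments; reduction = 92 × $65 = $5,980, leaving $195.
Child Care Credit: 12% of the $37,600 excess over $238,200 is $4,512 ≥ base, so the credit is $0.
Low-Income Housing Credit: $275,800 is at or above $259,600, so the credit is $0.
Working Family Credit: $275,800 meets or exceeds the $244,800 cutoff, so the credit is $0.
Total: $195 + $0 + $0 + $0 = $195.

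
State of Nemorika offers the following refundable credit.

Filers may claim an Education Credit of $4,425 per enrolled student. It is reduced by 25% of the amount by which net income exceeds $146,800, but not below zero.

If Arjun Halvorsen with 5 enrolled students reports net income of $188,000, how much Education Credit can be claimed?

$11,825

Education Credit: base = 5 × $4,425 = $22,125. 25% of the $41,200 excess over $146,800 is $10,300; credit = $22,125 − $10,300 = $11,825.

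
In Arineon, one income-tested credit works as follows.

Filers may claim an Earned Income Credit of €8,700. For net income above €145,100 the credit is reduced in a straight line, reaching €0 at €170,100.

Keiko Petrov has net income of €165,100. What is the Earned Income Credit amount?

Earned Income Credit: €165,100 is €20,000 into a €25,000 phase-out range, leaving 5,000/25,000 of the credit: €8,700 × 5,000/25,000 = €1,740.

€1,740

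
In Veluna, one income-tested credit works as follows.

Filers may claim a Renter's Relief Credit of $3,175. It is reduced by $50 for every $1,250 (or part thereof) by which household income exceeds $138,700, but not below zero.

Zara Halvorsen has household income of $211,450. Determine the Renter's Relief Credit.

$225

Renter's Relief Credit: income exceeds $138,700 by $72,750, which is 59 full-or-partial $1,250 increments; reduction = 59 × $50 = $2,950, leaving $225.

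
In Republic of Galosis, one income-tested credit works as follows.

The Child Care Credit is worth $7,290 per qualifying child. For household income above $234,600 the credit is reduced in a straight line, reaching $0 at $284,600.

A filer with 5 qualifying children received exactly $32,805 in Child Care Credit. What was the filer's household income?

$239,600

Full credit = 5 × $7,290 = $36,450.
$32,805 is 32,805/36,450 of the full $36,450, so 3,645/36,450 of the $50,000 range has been used: income = $234,600 + $50,000 × 3,645/36,450 = $239,600.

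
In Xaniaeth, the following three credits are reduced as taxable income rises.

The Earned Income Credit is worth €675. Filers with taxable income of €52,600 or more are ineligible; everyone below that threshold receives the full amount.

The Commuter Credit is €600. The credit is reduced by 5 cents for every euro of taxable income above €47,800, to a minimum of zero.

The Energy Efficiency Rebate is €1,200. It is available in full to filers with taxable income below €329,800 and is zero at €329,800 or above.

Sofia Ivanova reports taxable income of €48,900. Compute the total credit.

€2,420

Earned Income Credit: €48,900 is below the €52,600 cutoff, so the full €675 applies.
Commuter Credit: 5% of the €1,100 excess over €47,800 is €55; credit = €600 − €55 = €545.
Energy Efficiency Rebate: €48,900 is below the €329,800 cutoff, so the full €1,200 applies.
Total: €675 + €545 + €1,200 = €2,420.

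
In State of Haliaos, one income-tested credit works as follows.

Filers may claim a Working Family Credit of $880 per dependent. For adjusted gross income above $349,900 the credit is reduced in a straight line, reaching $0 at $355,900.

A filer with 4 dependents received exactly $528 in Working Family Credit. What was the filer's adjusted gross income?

$355,000

Full credit = 4 × $880 = $3,520.
$528 is 528/3,520 of the full $3,520, so 2,992/3,520 of the $6,000 range has been used: income = $349,900 + $6,000 × 2,992/3,520 = $355,000.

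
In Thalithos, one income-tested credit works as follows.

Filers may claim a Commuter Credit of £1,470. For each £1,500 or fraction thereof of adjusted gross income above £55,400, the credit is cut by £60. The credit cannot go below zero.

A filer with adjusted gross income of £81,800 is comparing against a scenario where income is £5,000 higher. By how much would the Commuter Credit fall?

£180

At £81,800 — income exceeds £55,400 by £26,400, which is 18 full-or-partial £1,500 increments; reduction = 18 × £60 = £1,080, leaving £390.
At £86,800 — income exceeds £55,400 by £31,400, which is 21 full-or-partial £1,500 increments; reduction = 21 × £60 = £1,260, leaving £210.
Lost: £390 − £210 = £180.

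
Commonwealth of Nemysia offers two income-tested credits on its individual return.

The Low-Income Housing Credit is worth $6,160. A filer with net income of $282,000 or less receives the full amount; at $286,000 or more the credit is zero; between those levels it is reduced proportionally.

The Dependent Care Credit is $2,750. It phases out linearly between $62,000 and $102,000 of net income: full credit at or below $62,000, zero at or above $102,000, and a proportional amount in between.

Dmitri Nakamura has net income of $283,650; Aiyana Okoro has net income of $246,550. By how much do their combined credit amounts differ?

$2,541

Dmitri ($283,650): Low-Income Housing Credit: $283,650 is $1,650 into a $4,000 phase-out range, leaving 2,350/4,000 of the credit: $6,160 × 2,350/4,000 = $3,619. Dependent Care Credit: $283,650 is at or above $102,000, so the credit is $0. total $3,619 + $0 = $3,619
Aiyana ($246,550): Low-Income Housing Credit: $246,550 is at or below the $282,000 threshold, so the full $6,160 applies. Dependent Care Credit: $246,550 is at or above $102,000, so the credit is $0. total $6,160 + $0 = $6,160
Difference: |$3,619 − $6,160| = $2,541.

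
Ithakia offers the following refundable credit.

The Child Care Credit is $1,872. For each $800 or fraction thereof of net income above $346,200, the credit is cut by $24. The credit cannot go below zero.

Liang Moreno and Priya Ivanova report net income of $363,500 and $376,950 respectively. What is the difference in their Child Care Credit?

$408

Liang ($363,500): Child Care Credit: income exceeds $346,200 by $17,300, which is 22 full-or-partial $800 increments; reduction = 22 × $24 = $528, leaving $1,344.
Priya ($376,950): Child Care Credit: income exceeds $346,200 by $30,750, which is 39 full-or-partial $800 increments; reduction = 39 × $24 = $936, leaving $936.
Difference: |$1,344 − $936| = $408.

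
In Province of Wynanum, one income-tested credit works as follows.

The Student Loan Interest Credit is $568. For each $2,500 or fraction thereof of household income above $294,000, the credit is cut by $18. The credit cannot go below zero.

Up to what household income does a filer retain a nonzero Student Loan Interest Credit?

After 31 increments the reduction is 31 × $18 = $558, leaving $10; one more increment wipes it out. Increment 31 ends at excess 31 × $2,500 = $77,500, so the highest qualifying income is $294,000 + $77,500 = $371,500.

$371,500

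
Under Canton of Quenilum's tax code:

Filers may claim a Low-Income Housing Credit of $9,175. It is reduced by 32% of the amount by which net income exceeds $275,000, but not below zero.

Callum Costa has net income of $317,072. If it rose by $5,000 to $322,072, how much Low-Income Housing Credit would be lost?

At $317,072 — 32% of the $42,072 excess over $275,000 is $13,463.04 ≥ base, so the credit is $0.
At $322,072 — 32% of the $47,072 excess over $275,000 is $15,063.04 ≥ base, so the credit is $0.
Lost: $0 − $0 = $0.

$0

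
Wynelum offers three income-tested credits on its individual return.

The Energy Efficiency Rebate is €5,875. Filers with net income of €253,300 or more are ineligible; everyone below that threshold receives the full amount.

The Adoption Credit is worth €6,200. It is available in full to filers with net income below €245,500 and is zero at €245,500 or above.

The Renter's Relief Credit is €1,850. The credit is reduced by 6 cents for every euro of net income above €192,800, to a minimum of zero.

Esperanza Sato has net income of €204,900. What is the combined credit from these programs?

€13,199

Energy Efficiency Rebate: €204,900 is below the €253,300 cutoff, so the full €5,875 applies.
Adoption Credit: €204,900 is below the €245,500 cutoff, so the full €6,200 applies.
Renter's Relief Credit: 6% of the €12,100 excess over €192,800 is €726; credit = €1,850 − €726 = €1,124.
Total: €5,875 + €6,200 + €1,124 = €13,199.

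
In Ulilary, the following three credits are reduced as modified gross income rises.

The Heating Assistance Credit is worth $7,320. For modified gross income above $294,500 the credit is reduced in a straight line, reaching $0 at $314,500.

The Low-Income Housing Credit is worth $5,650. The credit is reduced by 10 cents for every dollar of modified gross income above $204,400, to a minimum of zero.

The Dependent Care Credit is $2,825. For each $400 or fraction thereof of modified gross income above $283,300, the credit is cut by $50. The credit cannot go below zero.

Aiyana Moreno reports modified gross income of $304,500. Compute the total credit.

Heating Assistance Credit: $304,500 is $10,000 into a $20,000 phase-out range, leaving 10,000/20,000 of the credit: $7,320 × 10,000/20,000 = $3,660.
Low-Income Housing Credit: 10% of the $100,100 excess over $204,400 is $10,010 ≥ base, so the credit is $0.
Dependent Care Credit: income exceeds $283,300 by $21,200, which is 53 full-or-partial $400 increments; reduction = 53 × $50 = $2,650, leaving $175.
Total: $3,660 + $0 + $175 = $3,835.

$3,835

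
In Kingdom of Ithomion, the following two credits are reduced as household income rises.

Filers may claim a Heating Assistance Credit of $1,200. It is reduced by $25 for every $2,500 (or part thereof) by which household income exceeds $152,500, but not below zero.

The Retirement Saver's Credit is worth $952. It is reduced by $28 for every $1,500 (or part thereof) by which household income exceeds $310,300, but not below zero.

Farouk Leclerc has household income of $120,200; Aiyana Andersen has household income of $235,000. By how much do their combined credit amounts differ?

Farouk ($120,200): Heating Assistance Credit: $120,200 is at or below the $152,500 threshold, so the full $1,200 applies. Retirement Saver's Credit: $120,200 is at or below the $310,300 threshold, so the full $952 applies. total $1,200 + $952 = $2,152
Aiyana ($235,000): Heating Assistance Credit: income exceeds $152,500 by $82,500, which is 33 full-or-partial $2,500 increments; reduction = 33 × $25 = $825, leaving $375. Retirement Saver's Credit: $235,000 is at or below the $310,300 threshold, so the full $952 applies. total $375 + $952 = $1,327
Difference: |$2,152 − $1,327| = $825.

$825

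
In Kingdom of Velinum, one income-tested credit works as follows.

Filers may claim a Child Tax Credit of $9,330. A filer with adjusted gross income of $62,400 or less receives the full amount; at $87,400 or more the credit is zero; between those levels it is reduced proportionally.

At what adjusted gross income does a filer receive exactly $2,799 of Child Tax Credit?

$2,799 is 2,799/9,330 of the full $9,330, so 6,531/9,330 of the $25,000 range has been used: income = $62,400 + $25,000 × 6,531/9,330 = $79,900.

$79,900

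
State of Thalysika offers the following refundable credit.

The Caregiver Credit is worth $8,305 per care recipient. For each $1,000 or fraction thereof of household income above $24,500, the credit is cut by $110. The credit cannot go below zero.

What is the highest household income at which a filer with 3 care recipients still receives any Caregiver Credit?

Full credit = 3 × $8,305 = $24,915.
After 226 increments the reduction is 226 × $110 = $24,860, leaving $55; one more increment wipes it out. Increment 226 ends at excess 226 × $1,000 = $226,000, so the highest qualifying income is $24,500 + $226,000 = $250,500.

$250,500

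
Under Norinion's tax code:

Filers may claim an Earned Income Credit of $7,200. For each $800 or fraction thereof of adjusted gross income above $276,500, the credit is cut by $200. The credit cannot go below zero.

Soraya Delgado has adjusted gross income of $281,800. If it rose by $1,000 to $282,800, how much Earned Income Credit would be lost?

At $281,800 — income exceeds $276,500 by $5,300, which is 7 full-or-partial $800 increments; reduction = 7 × $200 = $1,400, leaving $5,800.
At $282,800 — income exceeds $276,500 by $6,300, which is 8 full-or-partial $800 increments; reduction = 8 × $200 = $1,600, leaving $5,600.
Lost: $5,800 − $5,600 = $200.

$200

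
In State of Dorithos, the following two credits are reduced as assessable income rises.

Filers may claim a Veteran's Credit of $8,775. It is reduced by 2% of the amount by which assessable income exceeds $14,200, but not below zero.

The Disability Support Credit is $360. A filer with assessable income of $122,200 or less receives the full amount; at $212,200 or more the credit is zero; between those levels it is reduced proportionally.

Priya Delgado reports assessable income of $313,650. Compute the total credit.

$2,786

Veteran's Credit: 2% of the $299,450 excess over $14,200 is $5,989; credit = $8,775 − $5,989 = $2,786.
Disability Support Credit: $313,650 is at or above $212,200, so the credit is $0.
Total: $2,786 + $0 = $2,786.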